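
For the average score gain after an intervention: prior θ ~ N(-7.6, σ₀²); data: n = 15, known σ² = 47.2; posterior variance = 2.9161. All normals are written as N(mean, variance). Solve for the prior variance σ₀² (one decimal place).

Posterior precision equals prior precision plus data precision: 1/σ_n² = 1/σ₀² + n/σ².
So 1/σ₀² = 1/2.9161 − 15/47.2 = 0.342924 − 0.317797 = 0.025127.
Hence σ₀² = 1/0.025127 ≈ 39.8.

σ₀² = 39.8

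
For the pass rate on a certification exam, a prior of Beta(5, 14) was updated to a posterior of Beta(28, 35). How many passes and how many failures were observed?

Beta is conjugate to the binomial likelihood: posterior = Beta(α+s, β+f).
So s = 28 − 5 = 23 and f = 35 − 14 = 21.

23 passes and 21 failures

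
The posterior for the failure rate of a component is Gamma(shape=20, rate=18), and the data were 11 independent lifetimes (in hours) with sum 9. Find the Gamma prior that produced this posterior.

For an exponential likelihood with a Gamma(α, β) prior on the rate, n observations with total T give posterior Gamma(α+n, β+T).
So α = 20 − 11 = 9 and β = 18 − 9 = 9.

Gamma(shape=9, rate=9)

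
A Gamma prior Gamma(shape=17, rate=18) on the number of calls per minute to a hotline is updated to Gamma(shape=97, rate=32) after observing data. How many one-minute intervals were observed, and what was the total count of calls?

n = 14 one-minute intervals with total 80 calls

Gamma–Poisson conjugacy: posterior shape = α + Σxᵢ, posterior rate = β + n.
Matching: Σxᵢ = 97 − 17 = 80 and n = 32 − 18 = 14.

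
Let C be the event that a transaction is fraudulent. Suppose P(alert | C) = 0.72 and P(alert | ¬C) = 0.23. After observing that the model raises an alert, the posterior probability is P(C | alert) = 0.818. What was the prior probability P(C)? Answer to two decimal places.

Bayes' rule in odds form gives O(C|E) = O(C)·[P(E|C)/P(E|¬C)], hence O(C) = O(C|E)/LR.
Posterior odds = 0.818/(1−0.818) = 4.4945. LR = 0.72/0.23 = 3.1304.
Prior odds = 4.4945/3.1304 = 1.4358, so P(C) = 1.4358/(1+1.4358) ≈ 0.59.

P(C) = 0.59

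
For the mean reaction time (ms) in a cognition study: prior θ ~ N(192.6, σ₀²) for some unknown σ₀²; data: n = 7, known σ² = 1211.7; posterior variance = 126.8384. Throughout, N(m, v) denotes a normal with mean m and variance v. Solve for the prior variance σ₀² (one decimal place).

For the Normal–Normal model with known σ², precisions add: τ_n = τ₀ + n/σ².
So 1/σ₀² = 1/126.8384 − 7/1211.7 = 0.007884 − 0.005777 = 0.002107.
Hence σ₀² = 1/0.002107 ≈ 474.6.

σ₀² = 474.6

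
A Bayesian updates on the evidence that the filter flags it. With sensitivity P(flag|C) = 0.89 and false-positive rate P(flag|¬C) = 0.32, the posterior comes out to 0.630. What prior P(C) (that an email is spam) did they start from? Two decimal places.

In odds form, posterior odds = prior odds × likelihood ratio, so prior odds = posterior odds ÷ LR.
Posterior odds = 0.630/(1−0.630) = 1.7027. LR = 0.89/0.32 = 2.7812.
Prior odds = 1.7027/2.7812 = 0.6122, so P(C) = 0.6122/(1+0.6122) ≈ 0.38.

P(C) = 0.38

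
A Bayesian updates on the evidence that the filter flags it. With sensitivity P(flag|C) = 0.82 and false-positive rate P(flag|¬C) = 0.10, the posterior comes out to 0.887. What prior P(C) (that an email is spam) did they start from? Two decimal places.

Bayes' rule in odds form gives O(C|E) = O(C)·[P(E|C)/P(E|¬C)], hence O(C) = O(C|E)/LR.
Posterior odds = 0.887/(1−0.887) = 7.8496. LR = 0.82/0.10 = 8.2000.
Prior odds = 7.8496/8.2000 = 0.9573, so P(C) = 0.9573/(1+0.9573) ≈ 0.49.

P(C) = 0.49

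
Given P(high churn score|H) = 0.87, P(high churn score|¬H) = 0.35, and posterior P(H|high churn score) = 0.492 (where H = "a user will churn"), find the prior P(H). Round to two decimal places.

Bayes' rule in odds form gives O(H|E) = O(H)·[P(E|H)/P(E|¬H)], hence O(H) = O(H|E)/LR.
Posterior odds = 0.492/(1−0.492) = 0.9685. LR = 0.87/0.35 = 2.4857.
Prior odds = 0.9685/2.4857 = 0.3896, so P(H) = 0.3896/(1+0.3896) ≈ 0.28.

P(H) = 0.28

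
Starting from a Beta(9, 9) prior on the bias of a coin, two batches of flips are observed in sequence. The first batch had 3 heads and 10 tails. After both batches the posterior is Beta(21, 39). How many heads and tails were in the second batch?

Sequential conjugate updates are equivalent to a single update on the pooled data, so total successes = posterior α − prior α and total failures = posterior β − prior β.
Total across both batches: 21−9=12 heads, 39−9=30 tails.
Subtract the first batch: 12−3=9 heads and 30−10=20 tails.

9 heads and 20 tails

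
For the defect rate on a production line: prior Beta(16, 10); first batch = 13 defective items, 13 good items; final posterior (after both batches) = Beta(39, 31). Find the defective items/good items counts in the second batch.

10 defective items and 8 good items

Sequential conjugate updates are equivalent to a single update on the pooled data, so total successes = posterior α − prior α and total failures = posterior β − prior β.
Total across both batches: 39−16=23 defective items, 31−10=21 good items.
Subtract the first batch: 23−13=10 defective items and 21−13=8 good items.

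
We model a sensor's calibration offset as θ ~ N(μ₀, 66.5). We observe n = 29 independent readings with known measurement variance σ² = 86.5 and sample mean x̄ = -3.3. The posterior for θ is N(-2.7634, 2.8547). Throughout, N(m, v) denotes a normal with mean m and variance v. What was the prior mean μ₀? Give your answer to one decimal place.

With known observation variance, the Normal–Normal posterior has precision τ_n = τ₀ + n/σ² and mean μ_n = (τ₀μ₀ + (n/σ²)x̄)/τ_n.
Here τ₀ = 1/66.5 = 0.015038 and τ_data = 29/86.5 = 0.335260, so τ_n = 0.350298.
Rearranging for μ₀: μ₀ = (μ_n·τ_n − τ_data·x̄)/τ₀ = (-2.7634·0.350298 − 0.335260·-3.3) / 0.015038 = 0.138345/0.015038 ≈ 9.2.

μ₀ = 9.2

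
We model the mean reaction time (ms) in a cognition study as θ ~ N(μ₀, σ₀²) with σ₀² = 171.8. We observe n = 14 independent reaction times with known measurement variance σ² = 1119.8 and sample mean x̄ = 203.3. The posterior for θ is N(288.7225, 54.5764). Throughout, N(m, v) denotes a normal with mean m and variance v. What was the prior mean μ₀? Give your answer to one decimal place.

μ₀ = 472.2

The posterior mean is a precision-weighted average: μ_n = (τ₀μ₀ + τ_data·x̄)/(τ₀+τ_data), with τ₀=1/σ₀² and τ_data=n/σ².
Here τ₀ = 1/171.8 = 0.005821 and τ_data = 14/1119.8 = 0.012502, so τ_n = 0.018323.
Rearranging for μ₀: μ₀ = (μ_n·τ_n − τ_data·x̄)/τ₀ = (288.7225·0.018323 − 0.012502·203.3) / 0.005821 = 2.748606/0.005821 ≈ 472.2.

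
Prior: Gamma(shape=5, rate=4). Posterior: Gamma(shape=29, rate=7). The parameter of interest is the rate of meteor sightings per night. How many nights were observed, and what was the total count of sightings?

Gamma–Poisson conjugacy: posterior shape = α + Σxᵢ, posterior rate = β + n.
Matching: Σxᵢ = 29 − 5 = 24 and n = 7 − 4 = 3.

n = 3 nights with total 24 sightings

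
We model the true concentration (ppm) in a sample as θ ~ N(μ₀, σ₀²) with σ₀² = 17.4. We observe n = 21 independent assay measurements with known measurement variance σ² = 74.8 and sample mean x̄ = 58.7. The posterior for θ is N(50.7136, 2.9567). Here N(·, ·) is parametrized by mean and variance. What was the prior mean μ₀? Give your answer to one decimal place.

The posterior mean is a precision-weighted average: μ_n = (τ₀μ₀ + τ_data·x̄)/(τ₀+τ_data), with τ₀=1/σ₀² and τ_data=n/σ².
Here τ₀ = 1/17.4 = 0.057471 and τ_data = 21/74.8 = 0.280749, so τ_n = 0.338220.
Rearranging for μ₀: μ₀ = (μ_n·τ_n − τ_data·x̄)/τ₀ = (50.7136·0.338220 − 0.280749·58.7) / 0.057471 = 0.672387/0.057471 ≈ 11.7.

μ₀ = 11.7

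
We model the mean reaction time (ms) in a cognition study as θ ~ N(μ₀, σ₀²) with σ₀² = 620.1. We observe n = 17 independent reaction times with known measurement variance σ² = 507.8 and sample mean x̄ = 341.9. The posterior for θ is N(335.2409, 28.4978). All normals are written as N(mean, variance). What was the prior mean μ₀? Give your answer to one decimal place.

μ₀ = 197.0

With known observation variance, the Normal–Normal posterior has precision τ_n = τ₀ + n/σ² and mean μ_n = (τ₀μ₀ + (n/σ²)x̄)/τ_n.
Here τ₀ = 1/620.1 = 0.001613 and τ_data = 17/507.8 = 0.033478, so τ_n = 0.035091.
Rearranging for μ₀: μ₀ = (μ_n·τ_n − τ_data·x̄)/τ₀ = (335.2409·0.035091 − 0.033478·341.9) / 0.001613 = 0.317810/0.001613 ≈ 197.0.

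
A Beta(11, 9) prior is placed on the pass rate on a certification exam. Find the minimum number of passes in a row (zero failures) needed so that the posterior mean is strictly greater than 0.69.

After k passes and 0 failures the posterior is Beta(11+k, 9), with mean (11+k)/(11+9+k).
Set (11+k)/(20+k) > 0.69 and solve: k > (0.69·20 − 11)/(1 − 0.69) = 9.032.
The smallest integer exceeding 9.032 is 10, and checking k=10: (21)/(30) = 0.7000 > 0.69.

k = 10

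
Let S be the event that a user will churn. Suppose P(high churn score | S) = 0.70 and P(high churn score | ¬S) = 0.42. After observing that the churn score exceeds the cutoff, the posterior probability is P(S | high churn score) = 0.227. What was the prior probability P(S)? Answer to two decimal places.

In odds form, posterior odds = prior odds × likelihood ratio, so prior odds = posterior odds ÷ LR.
Posterior odds = 0.227/(1−0.227) = 0.2937. LR = 0.70/0.42 = 1.6667.
Prior odds = 0.2937/1.6667 = 0.1762, so P(S) = 0.1762/(1+0.1762) ≈ 0.15.

P(S) = 0.15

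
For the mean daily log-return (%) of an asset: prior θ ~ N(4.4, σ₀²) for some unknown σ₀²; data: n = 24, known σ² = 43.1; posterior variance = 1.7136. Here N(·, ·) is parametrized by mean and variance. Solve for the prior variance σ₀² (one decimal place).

For the Normal–Normal model with known σ², precisions add: τ_n = τ₀ + n/σ².
So 1/σ₀² = 1/1.7136 − 24/43.1 = 0.583567 − 0.556845 = 0.026722.
Hence σ₀² = 1/0.026722 ≈ 37.4.

σ₀² = 37.4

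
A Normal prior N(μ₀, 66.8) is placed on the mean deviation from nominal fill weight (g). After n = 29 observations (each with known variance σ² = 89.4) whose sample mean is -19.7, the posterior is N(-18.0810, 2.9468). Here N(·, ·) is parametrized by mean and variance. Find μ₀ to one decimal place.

With known observation variance, the Normal–Normal posterior has precision τ_n = τ₀ + n/σ² and mean μ_n = (τ₀μ₀ + (n/σ²)x̄)/τ_n.
Here τ₀ = 1/66.8 = 0.014970 and τ_data = 29/89.4 = 0.324385, so τ_n = 0.339355.
Rearranging for μ₀: μ₀ = (μ_n·τ_n − τ_data·x̄)/τ₀ = (-18.0810·0.339355 − 0.324385·-19.7) / 0.014970 = 0.254507/0.014970 ≈ 17.0.

μ₀ = 17.0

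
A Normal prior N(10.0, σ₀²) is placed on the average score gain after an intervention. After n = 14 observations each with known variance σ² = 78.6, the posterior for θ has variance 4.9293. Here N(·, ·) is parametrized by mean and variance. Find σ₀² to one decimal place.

σ₀² = 40.4

Posterior precision equals prior precision plus data precision: 1/σ_n² = 1/σ₀² + n/σ².
So 1/σ₀² = 1/4.9293 − 14/78.6 = 0.202869 − 0.178117 = 0.024752.
Hence σ₀² = 1/0.024752 ≈ 40.4.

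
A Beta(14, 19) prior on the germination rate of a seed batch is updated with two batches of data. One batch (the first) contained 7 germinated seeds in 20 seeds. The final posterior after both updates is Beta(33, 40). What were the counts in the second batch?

Because Beta–binomial updating is additive in the counts, the combined data contributed (α_post−α_prior, β_post−β_prior) successes and failures.
Total across both batches: 33−14=19 germinated seeds, 40−19=21 non-germinating seeds.
Subtract the first batch: 19−7=12 germinated seeds and 21−13=8 non-germinating seeds.

12 germinated seeds and 8 non-germinating seeds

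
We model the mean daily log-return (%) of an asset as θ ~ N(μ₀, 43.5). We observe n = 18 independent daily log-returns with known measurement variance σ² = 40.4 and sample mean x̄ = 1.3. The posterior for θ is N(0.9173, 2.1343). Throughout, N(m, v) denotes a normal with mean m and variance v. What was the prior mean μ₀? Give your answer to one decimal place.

μ₀ = -6.5

The posterior mean is a precision-weighted average: μ_n = (τ₀μ₀ + τ_data·x̄)/(τ₀+τ_data), with τ₀=1/σ₀² and τ_data=n/σ².
Here τ₀ = 1/43.5 = 0.022989 and τ_data = 18/40.4 = 0.445545, so τ_n = 0.468534.
Rearranging for μ₀: μ₀ = (μ_n·τ_n − τ_data·x̄)/τ₀ = (0.9173·0.468534 − 0.445545·1.3) / 0.022989 = -0.149422/0.022989 ≈ -6.5.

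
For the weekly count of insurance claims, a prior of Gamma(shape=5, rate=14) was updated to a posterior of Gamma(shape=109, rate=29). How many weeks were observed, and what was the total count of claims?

A Gamma(α, β) prior (rate parametrization) on a Poisson rate with n observations summing to S gives posterior Gamma(α+S, β+n).
Matching: Σxᵢ = 109 − 5 = 104 and n = 29 − 14 = 15.

n = 15 weeks with total 104 claims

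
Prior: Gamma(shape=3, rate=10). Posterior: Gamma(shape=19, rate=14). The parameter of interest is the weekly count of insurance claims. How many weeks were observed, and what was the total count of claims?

n = 4 weeks with total 16 claims

Gamma–Poisson conjugacy: posterior shape = α + Σxᵢ, posterior rate = β + n.
Matching: Σxᵢ = 19 − 3 = 16 and n = 14 − 10 = 4.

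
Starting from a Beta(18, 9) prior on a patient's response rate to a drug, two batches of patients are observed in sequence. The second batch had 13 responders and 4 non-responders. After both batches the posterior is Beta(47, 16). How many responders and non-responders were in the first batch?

Because Beta–binomial updating is additive in the counts, the combined data contributed (α_post−α_prior, β_post−β_prior) successes and failures.
Total across both batches: 47−18=29 responders, 16−9=7 non-responders.
Subtract the second batch: 29−13=16 responders and 7−4=3 non-responders.

16 responders and 3 non-responders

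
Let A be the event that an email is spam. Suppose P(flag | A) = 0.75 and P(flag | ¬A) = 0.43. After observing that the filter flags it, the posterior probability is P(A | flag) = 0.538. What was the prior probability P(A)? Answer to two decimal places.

P(A) = 0.40

Bayes' rule in odds form gives O(A|E) = O(A)·[P(E|A)/P(E|¬A)], hence O(A) = O(A|E)/LR.
Posterior odds = 0.538/(1−0.538) = 1.1645. LR = 0.75/0.43 = 1.7442.
Prior odds = 1.1645/1.7442 = 0.6676, so P(A) = 0.6676/(1+0.6676) ≈ 0.40.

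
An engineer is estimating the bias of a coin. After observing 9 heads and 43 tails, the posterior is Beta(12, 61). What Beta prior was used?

A Beta(a, b) prior with s successes and f failures in binomial data gives a Beta(a+s, b+f) posterior.
So a = 12 − 9 = 3 and b = 61 − 43 = 18.

Beta(3, 18)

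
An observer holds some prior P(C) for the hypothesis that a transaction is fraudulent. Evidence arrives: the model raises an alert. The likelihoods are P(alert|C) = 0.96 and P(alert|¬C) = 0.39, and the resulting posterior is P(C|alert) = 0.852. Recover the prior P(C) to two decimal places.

In odds form, posterior odds = prior odds × likelihood ratio, so prior odds = posterior odds ÷ LR.
Posterior odds = 0.852/(1−0.852) = 5.7568. LR = 0.96/0.39 = 2.4615.
Prior odds = 5.7568/2.4615 = 2.3387, so P(C) = 2.3387/(1+2.3387) ≈ 0.70.

P(C) = 0.70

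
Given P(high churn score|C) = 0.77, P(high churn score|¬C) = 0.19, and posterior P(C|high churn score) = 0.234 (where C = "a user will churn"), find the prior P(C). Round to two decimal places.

P(C) = 0.07

Bayes' rule in odds form gives O(C|E) = O(C)·[P(E|C)/P(E|¬C)], hence O(C) = O(C|E)/LR.
Posterior odds = 0.234/(1−0.234) = 0.3055. LR = 0.77/0.19 = 4.0526.
Prior odds = 0.3055/4.0526 = 0.0754, so P(C) = 0.0754/(1+0.0754) ≈ 0.07.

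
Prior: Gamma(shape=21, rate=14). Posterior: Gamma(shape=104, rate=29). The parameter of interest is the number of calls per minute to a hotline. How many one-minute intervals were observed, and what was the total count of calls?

n = 15 one-minute intervals with total 83 calls

A Gamma(α, β) prior (rate parametrization) on a Poisson rate with n observations summing to S gives posterior Gamma(α+S, β+n).
Matching: Σxᵢ = 104 − 21 = 83 and n = 29 − 14 = 15.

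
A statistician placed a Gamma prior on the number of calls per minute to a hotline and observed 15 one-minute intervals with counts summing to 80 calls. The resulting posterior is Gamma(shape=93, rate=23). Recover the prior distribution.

Gamma(shape=13, rate=8)

A Gamma(α, β) prior (rate parametrization) on a Poisson rate with n observations summing to S gives posterior Gamma(α+S, β+n).
So α = 93 − 80 = 13 and β = 23 − 15 = 8.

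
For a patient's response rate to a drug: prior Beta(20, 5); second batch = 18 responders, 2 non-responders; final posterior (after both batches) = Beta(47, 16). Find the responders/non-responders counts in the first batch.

Because Beta–binomial updating is additive in the counts, the combined data contributed (α_post−α_prior, β_post−β_prior) successes and failures.
Total across both batches: 47−20=27 responders, 16−5=11 non-responders.
Subtract the second batch: 27−18=9 responders and 11−2=9 non-responders.

9 responders and 9 non-responders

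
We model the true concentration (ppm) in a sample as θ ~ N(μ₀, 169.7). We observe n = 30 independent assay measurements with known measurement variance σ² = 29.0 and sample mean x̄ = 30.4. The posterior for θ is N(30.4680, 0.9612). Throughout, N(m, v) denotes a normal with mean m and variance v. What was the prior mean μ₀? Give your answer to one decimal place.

μ₀ = 42.4

With known observation variance, the Normal–Normal posterior has precision τ_n = τ₀ + n/σ² and mean μ_n = (τ₀μ₀ + (n/σ²)x̄)/τ_n.
Here τ₀ = 1/169.7 = 0.005893 and τ_data = 30/29.0 = 1.034483, so τ_n = 1.040376.
Rearranging for μ₀: μ₀ = (μ_n·τ_n − τ_data·x̄)/τ₀ = (30.4680·1.040376 − 1.034483·30.4) / 0.005893 = 0.249893/0.005893 ≈ 42.4.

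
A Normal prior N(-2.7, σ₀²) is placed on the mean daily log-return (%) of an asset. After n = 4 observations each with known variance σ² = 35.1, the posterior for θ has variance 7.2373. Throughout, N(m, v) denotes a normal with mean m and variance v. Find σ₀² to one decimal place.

σ₀² = 41.3

For the Normal–Normal model with known σ², precisions add: τ_n = τ₀ + n/σ².
So 1/σ₀² = 1/7.2373 − 4/35.1 = 0.138173 − 0.113960 = 0.024213.
Hence σ₀² = 1/0.024213 ≈ 41.3.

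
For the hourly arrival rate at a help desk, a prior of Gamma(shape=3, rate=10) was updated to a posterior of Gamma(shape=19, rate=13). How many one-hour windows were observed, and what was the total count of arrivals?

n = 3 one-hour windows with total 16 arrivals

Gamma–Poisson conjugacy: posterior shape = α + Σxᵢ, posterior rate = β + n.
Matching: Σxᵢ = 19 − 3 = 16 and n = 13 − 10 = 3.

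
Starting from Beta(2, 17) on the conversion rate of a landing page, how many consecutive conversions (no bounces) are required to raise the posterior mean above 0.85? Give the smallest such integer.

k = 95

After k conversions and 0 bounces the posterior is Beta(2+k, 17), with mean (2+k)/(2+17+k).
Set (2+k)/(19+k) > 0.85 and solve: k > (0.85·19 − 2)/(1 − 0.85) = 94.333.
The smallest integer exceeding 94.333 is 95.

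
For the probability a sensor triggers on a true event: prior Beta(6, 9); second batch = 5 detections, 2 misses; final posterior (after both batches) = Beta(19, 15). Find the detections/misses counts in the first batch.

Because Beta–binomial updating is additive in the counts, the combined data contributed (α_post−α_prior, β_post−β_prior) successes and failures.
Total across both batches: 19−6=13 detections, 15−9=6 misses.
Subtract the second batch: 13−5=8 detections and 6−2=4 misses.

8 detections and 4 misses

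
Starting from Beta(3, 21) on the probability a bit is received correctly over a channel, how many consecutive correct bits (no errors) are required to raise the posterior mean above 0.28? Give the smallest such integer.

k = 6

After k correct bits and 0 errors the posterior is Beta(3+k, 21), with mean (3+k)/(3+21+k).
Set (3+k)/(24+k) > 0.28 and solve: k > (0.28·24 − 3)/(1 − 0.28) = 5.167.
The smallest integer exceeding 5.167 is 6.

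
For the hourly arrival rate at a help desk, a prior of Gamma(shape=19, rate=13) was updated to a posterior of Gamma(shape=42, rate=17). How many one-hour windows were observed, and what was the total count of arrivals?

Gamma–Poisson conjugacy: posterior shape = α + Σxᵢ, posterior rate = β + n.
Matching: Σxᵢ = 42 − 19 = 23 and n = 17 − 13 = 4.

n = 4 one-hour windows with total 23 arrivals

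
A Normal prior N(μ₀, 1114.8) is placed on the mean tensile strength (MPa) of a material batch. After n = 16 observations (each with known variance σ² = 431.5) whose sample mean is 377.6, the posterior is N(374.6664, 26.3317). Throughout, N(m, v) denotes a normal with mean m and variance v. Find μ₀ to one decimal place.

μ₀ = 253.4

The posterior mean is a precision-weighted average: μ_n = (τ₀μ₀ + τ_data·x̄)/(τ₀+τ_data), with τ₀=1/σ₀² and τ_data=n/σ².
Here τ₀ = 1/1114.8 = 0.000897 and τ_data = 16/431.5 = 0.037080, so τ_n = 0.037977.
Rearranging for μ₀: μ₀ = (μ_n·τ_n − τ_data·x̄)/τ₀ = (374.6664·0.037977 − 0.037080·377.6) / 0.000897 = 0.227298/0.000897 ≈ 253.4.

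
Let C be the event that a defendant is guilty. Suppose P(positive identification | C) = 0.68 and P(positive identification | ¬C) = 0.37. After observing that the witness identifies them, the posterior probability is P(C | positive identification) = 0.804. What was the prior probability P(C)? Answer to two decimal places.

In odds form, posterior odds = prior odds × likelihood ratio, so prior odds = posterior odds ÷ LR.
Posterior odds = 0.804/(1−0.804) = 4.1020. LR = 0.68/0.37 = 1.8378.
Prior odds = 4.1020/1.8378 = 2.2320, so P(C) = 2.2320/(1+2.2320) ≈ 0.69.

P(C) = 0.69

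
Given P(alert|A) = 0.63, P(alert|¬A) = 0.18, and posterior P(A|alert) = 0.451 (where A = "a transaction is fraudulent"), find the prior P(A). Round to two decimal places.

Bayes' rule in odds form gives O(A|E) = O(A)·[P(E|A)/P(E|¬A)], hence O(A) = O(A|E)/LR.
Posterior odds = 0.451/(1−0.451) = 0.8215. LR = 0.63/0.18 = 3.5000.
Prior odds = 0.8215/3.5000 = 0.2347, so P(A) = 0.2347/(1+0.2347) ≈ 0.19.

P(A) = 0.19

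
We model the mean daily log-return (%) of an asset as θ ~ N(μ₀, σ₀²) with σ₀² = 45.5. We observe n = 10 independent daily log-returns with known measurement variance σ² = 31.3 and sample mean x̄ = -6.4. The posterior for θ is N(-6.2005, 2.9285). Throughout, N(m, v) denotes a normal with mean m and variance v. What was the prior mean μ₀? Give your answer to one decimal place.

μ₀ = -3.3

The posterior mean is a precision-weighted average: μ_n = (τ₀μ₀ + τ_data·x̄)/(τ₀+τ_data), with τ₀=1/σ₀² and τ_data=n/σ².
Here τ₀ = 1/45.5 = 0.021978 and τ_data = 10/31.3 = 0.319489, so τ_n = 0.341467.
Rearranging for μ₀: μ₀ = (μ_n·τ_n − τ_data·x̄)/τ₀ = (-6.2005·0.341467 − 0.319489·-6.4) / 0.021978 = -0.072537/0.021978 ≈ -3.3.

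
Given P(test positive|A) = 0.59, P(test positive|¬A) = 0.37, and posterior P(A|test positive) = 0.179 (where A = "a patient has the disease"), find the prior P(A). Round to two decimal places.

Bayes' rule in odds form gives O(A|E) = O(A)·[P(E|A)/P(E|¬A)], hence O(A) = O(A|E)/LR.
Posterior odds = 0.179/(1−0.179) = 0.2180. LR = 0.59/0.37 = 1.5946.
Prior odds = 0.2180/1.5946 = 0.1367, so P(A) = 0.1367/(1+0.1367) ≈ 0.12.

P(A) = 0.12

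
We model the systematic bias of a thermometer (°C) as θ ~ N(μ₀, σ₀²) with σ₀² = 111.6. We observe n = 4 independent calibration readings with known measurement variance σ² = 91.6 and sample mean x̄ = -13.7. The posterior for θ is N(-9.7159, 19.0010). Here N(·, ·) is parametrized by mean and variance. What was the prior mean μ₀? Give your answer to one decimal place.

The posterior mean is a precision-weighted average: μ_n = (τ₀μ₀ + τ_data·x̄)/(τ₀+τ_data), with τ₀=1/σ₀² and τ_data=n/σ².
Here τ₀ = 1/111.6 = 0.008961 and τ_data = 4/91.6 = 0.043668, so τ_n = 0.052629.
Rearranging for μ₀: μ₀ = (μ_n·τ_n − τ_data·x̄)/τ₀ = (-9.7159·0.052629 − 0.043668·-13.7) / 0.008961 = 0.086913/0.008961 ≈ 9.7.

μ₀ = 9.7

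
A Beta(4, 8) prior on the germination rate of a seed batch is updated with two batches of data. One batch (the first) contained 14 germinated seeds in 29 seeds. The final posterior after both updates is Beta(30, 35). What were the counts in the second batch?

12 germinated seeds and 12 non-germinating seeds

Because Beta–binomial updating is additive in the counts, the combined data contributed (α_post−α_prior, β_post−β_prior) successes and failures.
Total across both batches: 30−4=26 germinated seeds, 35−8=27 non-germinating seeds.
Subtract the first batch: 26−14=12 germinated seeds and 27−15=12 non-germinating seeds.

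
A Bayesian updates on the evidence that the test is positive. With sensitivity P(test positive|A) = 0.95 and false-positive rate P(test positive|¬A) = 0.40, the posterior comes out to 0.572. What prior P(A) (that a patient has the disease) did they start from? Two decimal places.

P(A) = 0.36

In odds form, posterior odds = prior odds × likelihood ratio, so prior odds = posterior odds ÷ LR.
Posterior odds = 0.572/(1−0.572) = 1.3364. LR = 0.95/0.40 = 2.3750.
Prior odds = 1.3364/2.3750 = 0.5627, so P(A) = 0.5627/(1+0.5627) ≈ 0.36.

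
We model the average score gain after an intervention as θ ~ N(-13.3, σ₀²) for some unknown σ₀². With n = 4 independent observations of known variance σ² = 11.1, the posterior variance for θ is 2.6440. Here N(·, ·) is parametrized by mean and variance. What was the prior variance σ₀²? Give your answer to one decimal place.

For the Normal–Normal model with known σ², precisions add: τ_n = τ₀ + n/σ².
So 1/σ₀² = 1/2.6440 − 4/11.1 = 0.378215 − 0.360360 = 0.017855.
Hence σ₀² = 1/0.017855 ≈ 56.0.

σ₀² = 56.0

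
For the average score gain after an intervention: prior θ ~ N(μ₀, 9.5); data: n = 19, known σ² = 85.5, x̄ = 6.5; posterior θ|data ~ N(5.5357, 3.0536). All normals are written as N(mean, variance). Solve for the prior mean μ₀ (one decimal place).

With known observation variance, the Normal–Normal posterior has precision τ_n = τ₀ + n/σ² and mean μ_n = (τ₀μ₀ + (n/σ²)x̄)/τ_n.
Here τ₀ = 1/9.5 = 0.105263 and τ_data = 19/85.5 = 0.222222, so τ_n = 0.327485.
Rearranging for μ₀: μ₀ = (μ_n·τ_n − τ_data·x̄)/τ₀ = (5.5357·0.327485 − 0.222222·6.5) / 0.105263 = 0.368416/0.105263 ≈ 3.5.

μ₀ = 3.5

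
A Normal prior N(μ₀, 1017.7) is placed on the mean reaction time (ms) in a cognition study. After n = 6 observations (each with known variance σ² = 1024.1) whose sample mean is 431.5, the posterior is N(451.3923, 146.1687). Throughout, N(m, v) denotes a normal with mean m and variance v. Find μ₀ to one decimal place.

μ₀ = 570.0

With known observation variance, the Normal–Normal posterior has precision τ_n = τ₀ + n/σ² and mean μ_n = (τ₀μ₀ + (n/σ²)x̄)/τ_n.
Here τ₀ = 1/1017.7 = 0.000983 and τ_data = 6/1024.1 = 0.005859, so τ_n = 0.006842.
Rearranging for μ₀: μ₀ = (μ_n·τ_n − τ_data·x̄)/τ₀ = (451.3923·0.006842 − 0.005859·431.5) / 0.000983 = 0.560268/0.000983 ≈ 570.0.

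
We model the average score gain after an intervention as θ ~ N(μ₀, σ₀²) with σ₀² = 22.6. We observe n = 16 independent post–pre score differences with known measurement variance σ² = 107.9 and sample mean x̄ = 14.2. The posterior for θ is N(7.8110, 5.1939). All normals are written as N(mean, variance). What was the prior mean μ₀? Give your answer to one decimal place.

μ₀ = -13.6

With known observation variance, the Normal–Normal posterior has precision τ_n = τ₀ + n/σ² and mean μ_n = (τ₀μ₀ + (n/σ²)x̄)/τ_n.
Here τ₀ = 1/22.6 = 0.044248 and τ_data = 16/107.9 = 0.148285, so τ_n = 0.192533.
Rearranging for μ₀: μ₀ = (μ_n·τ_n − τ_data·x̄)/τ₀ = (7.8110·0.192533 − 0.148285·14.2) / 0.044248 = -0.601772/0.044248 ≈ -13.6.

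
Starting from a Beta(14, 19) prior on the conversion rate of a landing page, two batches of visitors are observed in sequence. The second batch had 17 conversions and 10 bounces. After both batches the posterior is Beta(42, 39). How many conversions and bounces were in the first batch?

Because Beta–binomial updating is additive in the counts, the combined data contributed (α_post−α_prior, β_post−β_prior) successes and failures.
Total across both batches: 42−14=28 conversions, 39−19=20 bounces.
Subtract the second batch: 28−17=11 conversions and 20−10=10 bounces.

11 conversions and 10 bounces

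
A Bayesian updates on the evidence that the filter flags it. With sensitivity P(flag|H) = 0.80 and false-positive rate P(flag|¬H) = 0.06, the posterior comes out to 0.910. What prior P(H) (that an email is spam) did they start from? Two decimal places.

P(H) = 0.43

Bayes' rule in odds form gives O(H|E) = O(H)·[P(E|H)/P(E|¬H)], hence O(H) = O(H|E)/LR.
Posterior odds = 0.910/(1−0.910) = 10.1111. LR = 0.80/0.06 = 13.3333.
Prior odds = 10.1111/13.3333 = 0.7583, so P(H) = 0.7583/(1+0.7583) ≈ 0.43.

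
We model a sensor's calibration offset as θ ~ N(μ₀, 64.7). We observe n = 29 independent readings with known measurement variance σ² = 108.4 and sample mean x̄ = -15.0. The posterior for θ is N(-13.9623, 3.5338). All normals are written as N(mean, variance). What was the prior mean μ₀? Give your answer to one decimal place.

μ₀ = 4.0

The posterior mean is a precision-weighted average: μ_n = (τ₀μ₀ + τ_data·x̄)/(τ₀+τ_data), with τ₀=1/σ₀² and τ_data=n/σ².
Here τ₀ = 1/64.7 = 0.015456 and τ_data = 29/108.4 = 0.267528, so τ_n = 0.282984.
Rearranging for μ₀: μ₀ = (μ_n·τ_n − τ_data·x̄)/τ₀ = (-13.9623·0.282984 − 0.267528·-15.0) / 0.015456 = 0.061812/0.015456 ≈ 4.0.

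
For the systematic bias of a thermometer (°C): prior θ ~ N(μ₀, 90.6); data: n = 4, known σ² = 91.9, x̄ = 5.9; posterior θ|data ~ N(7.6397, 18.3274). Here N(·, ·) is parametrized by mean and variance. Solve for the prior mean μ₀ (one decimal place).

The posterior mean is a precision-weighted average: μ_n = (τ₀μ₀ + τ_data·x̄)/(τ₀+τ_data), with τ₀=1/σ₀² and τ_data=n/σ².
Here τ₀ = 1/90.6 = 0.011038 and τ_data = 4/91.9 = 0.043526, so τ_n = 0.054564.
Rearranging for μ₀: μ₀ = (μ_n·τ_n − τ_data·x̄)/τ₀ = (7.6397·0.054564 − 0.043526·5.9) / 0.011038 = 0.160049/0.011038 ≈ 14.5.

μ₀ = 14.5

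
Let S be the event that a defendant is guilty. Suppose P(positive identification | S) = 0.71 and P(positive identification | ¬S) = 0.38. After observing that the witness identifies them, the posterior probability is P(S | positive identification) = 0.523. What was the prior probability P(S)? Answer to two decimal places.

P(S) = 0.37

Bayes' rule in odds form gives O(S|E) = O(S)·[P(E|S)/P(E|¬S)], hence O(S) = O(S|E)/LR.
Posterior odds = 0.523/(1−0.523) = 1.0964. LR = 0.71/0.38 = 1.8684.
Prior odds = 1.0964/1.8684 = 0.5868, so P(S) = 0.5868/(1+0.5868) ≈ 0.37.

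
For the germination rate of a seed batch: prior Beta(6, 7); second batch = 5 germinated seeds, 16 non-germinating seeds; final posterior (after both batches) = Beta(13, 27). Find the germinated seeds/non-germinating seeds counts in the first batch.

2 germinated seeds and 4 non-germinating seeds

Because Beta–binomial updating is additive in the counts, the combined data contributed (α_post−α_prior, β_post−β_prior) successes and failures.
Total across both batches: 13−6=7 germinated seeds, 27−7=20 non-germinating seeds.
Subtract the second batch: 7−5=2 germinated seeds and 20−16=4 non-germinating seeds.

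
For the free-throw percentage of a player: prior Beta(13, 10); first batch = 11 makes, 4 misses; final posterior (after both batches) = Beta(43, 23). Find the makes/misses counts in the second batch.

19 makes and 9 misses

Because Beta–binomial updating is additive in the counts, the combined data contributed (α_post−α_prior, β_post−β_prior) successes and failures.
Total across both batches: 43−13=30 makes, 23−10=13 misses.
Subtract the first batch: 30−11=19 makes and 13−4=9 misses.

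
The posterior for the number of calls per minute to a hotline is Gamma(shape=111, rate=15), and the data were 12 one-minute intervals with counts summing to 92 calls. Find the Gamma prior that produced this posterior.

Gamma(shape=19, rate=3)

A Gamma(α, β) prior (rate parametrization) on a Poisson rate with n observations summing to S gives posterior Gamma(α+S, β+n).
So α = 111 − 92 = 19 and β = 15 − 12 = 3.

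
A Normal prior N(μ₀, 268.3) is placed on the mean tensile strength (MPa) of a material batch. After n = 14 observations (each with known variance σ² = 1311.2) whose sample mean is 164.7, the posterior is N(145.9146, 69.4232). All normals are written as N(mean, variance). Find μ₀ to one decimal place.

With known observation variance, the Normal–Normal posterior has precision τ_n = τ₀ + n/σ² and mean μ_n = (τ₀μ₀ + (n/σ²)x̄)/τ_n.
Here τ₀ = 1/268.3 = 0.003727 and τ_data = 14/1311.2 = 0.010677, so τ_n = 0.014404.
Rearranging for μ₀: μ₀ = (μ_n·τ_n − τ_data·x̄)/τ₀ = (145.9146·0.014404 − 0.010677·164.7) / 0.003727 = 0.343252/0.003727 ≈ 92.1.

μ₀ = 92.1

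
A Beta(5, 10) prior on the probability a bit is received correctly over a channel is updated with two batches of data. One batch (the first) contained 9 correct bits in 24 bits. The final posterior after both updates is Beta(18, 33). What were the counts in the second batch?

4 correct bits and 8 errors

Because Beta–binomial updating is additive in the counts, the combined data contributed (α_post−α_prior, β_post−β_prior) successes and failures.
Total across both batches: 18−5=13 correct bits, 33−10=23 errors.
Subtract the first batch: 13−9=4 correct bits and 23−15=8 errors.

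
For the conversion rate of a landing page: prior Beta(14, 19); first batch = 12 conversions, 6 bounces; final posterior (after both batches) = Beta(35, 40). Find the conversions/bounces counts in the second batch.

Sequential conjugate updates are equivalent to a single update on the pooled data, so total successes = posterior α − prior α and total failures = posterior β − prior β.
Total across both batches: 35−14=21 conversions, 40−19=21 bounces.
Subtract the first batch: 21−12=9 conversions and 21−6=15 bounces.

9 conversions and 15 bounces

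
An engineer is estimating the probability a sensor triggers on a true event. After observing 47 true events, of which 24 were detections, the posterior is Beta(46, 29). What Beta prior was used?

Beta(22, 6)

Under Beta–binomial conjugacy the posterior parameters are (α+s, β+f).
So α = 46 − 24 = 22 and β = 29 − 23 = 6.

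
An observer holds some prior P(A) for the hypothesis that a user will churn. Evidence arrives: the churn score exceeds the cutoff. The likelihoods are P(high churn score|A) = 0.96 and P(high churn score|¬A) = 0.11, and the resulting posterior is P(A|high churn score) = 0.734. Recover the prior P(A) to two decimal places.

P(A) = 0.24

Bayes' rule in odds form gives O(A|E) = O(A)·[P(E|A)/P(E|¬A)], hence O(A) = O(A|E)/LR.
Posterior odds = 0.734/(1−0.734) = 2.7594. LR = 0.96/0.11 = 8.7273.
Prior odds = 2.7594/8.7273 = 0.3162, so P(A) = 0.3162/(1+0.3162) ≈ 0.24.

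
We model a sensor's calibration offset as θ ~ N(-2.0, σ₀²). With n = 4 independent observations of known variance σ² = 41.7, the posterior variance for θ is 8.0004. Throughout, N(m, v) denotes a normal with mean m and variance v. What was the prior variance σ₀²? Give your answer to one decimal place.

Posterior precision equals prior precision plus data precision: 1/σ_n² = 1/σ₀² + n/σ².
So 1/σ₀² = 1/8.0004 − 4/41.7 = 0.124994 − 0.095923 = 0.029071.
Hence σ₀² = 1/0.029071 ≈ 34.4.

σ₀² = 34.4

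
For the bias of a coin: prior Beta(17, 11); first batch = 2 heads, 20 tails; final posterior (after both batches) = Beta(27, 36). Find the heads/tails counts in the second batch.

8 heads and 5 tails

Sequential conjugate updates are equivalent to a single update on the pooled data, so total successes = posterior α − prior α and total failures = posterior β − prior β.
Total across both batches: 27−17=10 heads, 36−11=25 tails.
Subtract the first batch: 10−2=8 heads and 25−20=5 tails.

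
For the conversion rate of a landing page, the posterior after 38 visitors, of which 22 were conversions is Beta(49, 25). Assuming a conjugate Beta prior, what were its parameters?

A Beta(a, b) prior with s successes and f failures in binomial data gives a Beta(a+s, b+f) posterior.
Subtract the data counts: 49−22=27, 25−16=9.

Beta(27, 9)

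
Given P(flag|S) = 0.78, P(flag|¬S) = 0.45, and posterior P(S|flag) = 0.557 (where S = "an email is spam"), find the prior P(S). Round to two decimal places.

In odds form, posterior odds = prior odds × likelihood ratio, so prior odds = posterior odds ÷ LR.
Posterior odds = 0.557/(1−0.557) = 1.2573. LR = 0.78/0.45 = 1.7333.
Prior odds = 1.2573/1.7333 = 0.7254, so P(S) = 0.7254/(1+0.7254) ≈ 0.42.

P(S) = 0.42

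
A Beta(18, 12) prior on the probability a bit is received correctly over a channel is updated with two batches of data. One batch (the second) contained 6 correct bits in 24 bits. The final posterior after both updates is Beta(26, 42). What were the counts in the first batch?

2 correct bits and 12 errors

Sequential conjugate updates are equivalent to a single update on the pooled data, so total successes = posterior α − prior α and total failures = posterior β − prior β.
Total across both batches: 26−18=8 correct bits, 42−12=30 errors.
Subtract the second batch: 8−6=2 correct bits and 30−18=12 errors.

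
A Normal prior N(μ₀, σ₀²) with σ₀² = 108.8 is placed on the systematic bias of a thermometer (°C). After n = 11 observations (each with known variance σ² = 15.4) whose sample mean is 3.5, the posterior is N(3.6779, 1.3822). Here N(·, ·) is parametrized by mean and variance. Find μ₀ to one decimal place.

μ₀ = 17.5

With known observation variance, the Normal–Normal posterior has precision τ_n = τ₀ + n/σ² and mean μ_n = (τ₀μ₀ + (n/σ²)x̄)/τ_n.
Here τ₀ = 1/108.8 = 0.009191 and τ_data = 11/15.4 = 0.714286, so τ_n = 0.723477.
Rearranging for μ₀: μ₀ = (μ_n·τ_n − τ_data·x̄)/τ₀ = (3.6779·0.723477 − 0.714286·3.5) / 0.009191 = 0.160875/0.009191 ≈ 17.5.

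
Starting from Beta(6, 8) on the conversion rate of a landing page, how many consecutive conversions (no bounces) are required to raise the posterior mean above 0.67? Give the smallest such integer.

k = 11

After k conversions and 0 bounces the posterior is Beta(6+k, 8), with mean (6+k)/(6+8+k).
Set (6+k)/(14+k) > 0.67 and solve: k > (0.67·14 − 6)/(1 − 0.67) = 10.242.
The smallest integer exceeding 10.242 is 11, and checking k=11: (17)/(25) = 0.6800 > 0.67.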